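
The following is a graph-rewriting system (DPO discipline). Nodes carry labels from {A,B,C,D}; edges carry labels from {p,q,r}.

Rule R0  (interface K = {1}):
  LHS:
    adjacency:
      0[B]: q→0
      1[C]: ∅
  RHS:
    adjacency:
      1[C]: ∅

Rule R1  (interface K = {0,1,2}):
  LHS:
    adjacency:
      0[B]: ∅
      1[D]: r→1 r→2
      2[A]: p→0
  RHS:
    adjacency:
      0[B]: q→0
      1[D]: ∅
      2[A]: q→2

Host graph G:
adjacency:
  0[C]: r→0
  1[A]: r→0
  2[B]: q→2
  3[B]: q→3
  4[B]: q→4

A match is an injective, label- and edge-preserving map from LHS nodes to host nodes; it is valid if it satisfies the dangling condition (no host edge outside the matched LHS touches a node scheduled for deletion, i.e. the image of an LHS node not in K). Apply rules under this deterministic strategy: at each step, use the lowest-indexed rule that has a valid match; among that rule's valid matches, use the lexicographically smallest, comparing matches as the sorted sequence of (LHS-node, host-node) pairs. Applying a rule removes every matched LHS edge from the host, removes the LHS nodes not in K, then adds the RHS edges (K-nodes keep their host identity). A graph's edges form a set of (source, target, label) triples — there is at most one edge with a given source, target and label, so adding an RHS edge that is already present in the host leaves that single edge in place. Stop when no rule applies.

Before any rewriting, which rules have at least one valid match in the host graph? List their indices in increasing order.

Answer: [R0]

Rewrite trace:
R0: 3 valid matches — {0↦2, 1↦0}, {0↦3, 1↦0}, {0↦4, 1↦0}
R1: no valid match — LHS pattern not found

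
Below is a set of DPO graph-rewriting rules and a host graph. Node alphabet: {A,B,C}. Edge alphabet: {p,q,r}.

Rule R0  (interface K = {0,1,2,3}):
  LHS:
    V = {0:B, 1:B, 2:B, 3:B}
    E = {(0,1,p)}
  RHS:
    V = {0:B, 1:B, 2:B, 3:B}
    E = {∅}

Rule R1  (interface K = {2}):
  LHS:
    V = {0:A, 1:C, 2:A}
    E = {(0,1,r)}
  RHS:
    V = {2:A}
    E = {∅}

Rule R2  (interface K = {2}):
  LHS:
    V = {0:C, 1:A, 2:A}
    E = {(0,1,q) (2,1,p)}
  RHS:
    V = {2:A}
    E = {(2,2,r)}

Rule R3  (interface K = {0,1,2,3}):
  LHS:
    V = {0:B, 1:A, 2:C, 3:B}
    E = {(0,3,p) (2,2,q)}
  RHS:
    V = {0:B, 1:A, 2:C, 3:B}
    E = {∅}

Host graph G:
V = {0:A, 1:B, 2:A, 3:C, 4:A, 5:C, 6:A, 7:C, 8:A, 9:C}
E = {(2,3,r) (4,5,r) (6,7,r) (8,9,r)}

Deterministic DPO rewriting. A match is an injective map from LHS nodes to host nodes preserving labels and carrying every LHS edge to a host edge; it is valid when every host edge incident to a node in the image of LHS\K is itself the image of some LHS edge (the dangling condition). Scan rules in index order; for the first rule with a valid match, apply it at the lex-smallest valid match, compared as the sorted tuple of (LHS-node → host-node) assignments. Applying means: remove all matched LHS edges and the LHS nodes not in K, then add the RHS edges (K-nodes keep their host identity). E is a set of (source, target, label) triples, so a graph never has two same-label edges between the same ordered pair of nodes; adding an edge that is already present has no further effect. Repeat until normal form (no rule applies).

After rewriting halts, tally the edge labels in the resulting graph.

Answer: (no edges)

Rewrite trace:
initial: |V|=10 |E|=4  E = 2-r->3 4-r->5 6-r->7 8-r->9
step 1: apply R1 at {0↦2, 1↦3, 2↦0}  → |V|=8 |E|=3  E = 4-r->5 6-r->7 8-r->9
step 2: apply R1 at {0↦4, 1↦5, 2↦0}  → |V|=6 |E|=2  E = 6-r->7 8-r->9
step 3: apply R1 at {0↦6, 1↦7, 2↦0}  → |V|=4 |E|=1  E = 8-r->9
step 4: apply R1 at {0↦8, 1↦9, 2↦0}  → |V|=2 |E|=0  E = ∅
halt: no rule applies after step 4
NF edges: []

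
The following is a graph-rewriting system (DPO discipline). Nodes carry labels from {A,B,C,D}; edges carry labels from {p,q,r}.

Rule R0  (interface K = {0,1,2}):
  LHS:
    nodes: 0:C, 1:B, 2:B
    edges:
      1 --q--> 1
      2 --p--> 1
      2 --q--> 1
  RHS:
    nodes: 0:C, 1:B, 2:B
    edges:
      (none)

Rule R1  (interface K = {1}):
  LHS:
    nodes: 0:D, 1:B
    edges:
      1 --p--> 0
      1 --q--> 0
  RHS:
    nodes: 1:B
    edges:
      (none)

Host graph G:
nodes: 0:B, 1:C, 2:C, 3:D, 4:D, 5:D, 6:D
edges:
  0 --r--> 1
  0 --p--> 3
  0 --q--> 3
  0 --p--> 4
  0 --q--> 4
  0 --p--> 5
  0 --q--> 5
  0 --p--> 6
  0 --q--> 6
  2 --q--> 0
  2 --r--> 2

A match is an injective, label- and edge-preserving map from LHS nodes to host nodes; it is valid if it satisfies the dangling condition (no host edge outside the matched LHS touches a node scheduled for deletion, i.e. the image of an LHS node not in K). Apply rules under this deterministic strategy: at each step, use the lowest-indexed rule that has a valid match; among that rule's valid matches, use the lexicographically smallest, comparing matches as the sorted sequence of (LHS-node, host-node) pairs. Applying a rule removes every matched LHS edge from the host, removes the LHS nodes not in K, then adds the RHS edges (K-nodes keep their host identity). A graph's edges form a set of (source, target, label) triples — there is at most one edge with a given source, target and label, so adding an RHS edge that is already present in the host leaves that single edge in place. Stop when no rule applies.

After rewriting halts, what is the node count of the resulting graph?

[0] host  ⇒  7 nodes, 11 edges  {0-r->1 0-p->3 0-q->3 0-p->4 0-q->4 0-p->5 0-q->5 0-p->6 0-q->6 2-q->0 2-r->2}
[1] R1 @ {0↦3, 1↦0}  ⇒  6 nodes, 9 edges  {0-r->1 0-p->4 0-q->4 0-p->5 0-q->5 0-p->6 0-q->6 2-q->0 2-r->2}
[2] R1 @ {0↦4, 1↦0}  ⇒  5 nodes, 7 edges  {0-r->1 0-p->5 0-q->5 0-p->6 0-q->6 2-q->0 2-r->2}
[3] R1 @ {0↦5, 1↦0}  ⇒  4 nodes, 5 edges  {0-r->1 0-p->6 0-q->6 2-q->0 2-r->2}
[4] R1 @ {0↦6, 1↦0}  ⇒  3 nodes, 3 edges  {0-r->1 2-q->0 2-r->2}
final graph: no rule applies after step 4
NF nodes: {0:B, 1:C, 2:C}

Answer: 3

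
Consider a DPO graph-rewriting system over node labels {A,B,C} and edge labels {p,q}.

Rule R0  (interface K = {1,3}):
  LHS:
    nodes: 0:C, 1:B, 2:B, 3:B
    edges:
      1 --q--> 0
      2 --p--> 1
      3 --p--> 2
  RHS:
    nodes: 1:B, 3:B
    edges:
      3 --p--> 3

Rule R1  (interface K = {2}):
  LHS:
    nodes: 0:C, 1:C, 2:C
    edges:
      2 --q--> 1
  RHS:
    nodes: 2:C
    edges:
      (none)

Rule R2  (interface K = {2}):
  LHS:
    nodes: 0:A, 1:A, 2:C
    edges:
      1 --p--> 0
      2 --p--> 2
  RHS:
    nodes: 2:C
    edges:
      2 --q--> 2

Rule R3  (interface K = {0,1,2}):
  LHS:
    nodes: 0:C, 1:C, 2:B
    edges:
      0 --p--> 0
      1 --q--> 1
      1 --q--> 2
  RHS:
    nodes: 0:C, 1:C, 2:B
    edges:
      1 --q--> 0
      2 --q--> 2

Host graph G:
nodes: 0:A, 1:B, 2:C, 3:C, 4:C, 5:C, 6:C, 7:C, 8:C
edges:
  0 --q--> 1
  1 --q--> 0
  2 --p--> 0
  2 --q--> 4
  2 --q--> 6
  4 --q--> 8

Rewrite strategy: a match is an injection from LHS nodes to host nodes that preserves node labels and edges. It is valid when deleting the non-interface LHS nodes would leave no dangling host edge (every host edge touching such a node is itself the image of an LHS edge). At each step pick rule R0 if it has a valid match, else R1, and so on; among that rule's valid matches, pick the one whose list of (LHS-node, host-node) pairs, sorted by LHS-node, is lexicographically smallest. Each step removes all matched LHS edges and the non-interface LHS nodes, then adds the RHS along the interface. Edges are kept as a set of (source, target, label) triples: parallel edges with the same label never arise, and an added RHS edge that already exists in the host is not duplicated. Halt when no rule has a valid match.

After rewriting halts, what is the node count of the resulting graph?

Answer: 3

Rewrite trace:
[0] host  ⇒  9 nodes, 6 edges  {0-q->1 1-q->0 2-p->0 2-q->4 2-q->6 4-q->8}
[1] R1 @ {0↦3, 1↦6, 2↦2}  ⇒  7 nodes, 5 edges  {0-q->1 1-q->0 2-p->0 2-q->4 4-q->8}
[2] R1 @ {0↦5, 1↦8, 2↦4}  ⇒  5 nodes, 4 edges  {0-q->1 1-q->0 2-p->0 2-q->4}
[3] R1 @ {0↦7, 1↦4, 2↦2}  ⇒  3 nodes, 3 edges  {0-q->1 1-q->0 2-p->0}
halt: no rule applies after step 3
NF nodes: {0:A, 1:B, 2:C}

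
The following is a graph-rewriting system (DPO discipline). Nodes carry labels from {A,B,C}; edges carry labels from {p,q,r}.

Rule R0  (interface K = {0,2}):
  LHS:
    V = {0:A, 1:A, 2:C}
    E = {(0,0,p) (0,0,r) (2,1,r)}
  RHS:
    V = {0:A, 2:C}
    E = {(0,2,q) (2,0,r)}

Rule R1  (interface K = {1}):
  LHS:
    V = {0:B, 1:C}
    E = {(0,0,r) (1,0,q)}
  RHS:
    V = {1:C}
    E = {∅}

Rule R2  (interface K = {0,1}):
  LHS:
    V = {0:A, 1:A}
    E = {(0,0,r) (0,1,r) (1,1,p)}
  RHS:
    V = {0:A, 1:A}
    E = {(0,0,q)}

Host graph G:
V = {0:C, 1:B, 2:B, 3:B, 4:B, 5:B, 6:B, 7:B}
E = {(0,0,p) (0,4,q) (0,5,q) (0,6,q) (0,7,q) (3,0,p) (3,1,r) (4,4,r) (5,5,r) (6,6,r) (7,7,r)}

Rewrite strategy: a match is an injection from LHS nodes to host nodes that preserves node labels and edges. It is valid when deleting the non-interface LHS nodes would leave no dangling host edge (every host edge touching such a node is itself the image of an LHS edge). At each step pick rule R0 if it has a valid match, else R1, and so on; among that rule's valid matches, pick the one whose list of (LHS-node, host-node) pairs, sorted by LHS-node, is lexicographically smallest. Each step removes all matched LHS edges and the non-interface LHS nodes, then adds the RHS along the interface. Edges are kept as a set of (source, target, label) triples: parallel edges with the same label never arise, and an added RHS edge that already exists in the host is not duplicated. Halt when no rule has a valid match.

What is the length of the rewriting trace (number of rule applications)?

Answer: 4

Steps:
start.  V:8 E:11  edges: 0-p->0 0-q->4 0-q->5 0-q->6 0-q->7 3-p->0 3-r->1 4-r->4 5-r->5 6-r->6 7-r->7
1. fire R1 via {0↦4, 1↦0}  →  V:7 E:9  edges: 0-p->0 0-q->5 0-q->6 0-q->7 3-p->0 3-r->1 5-r->5 6-r->6 7-r->7
2. fire R1 via {0↦5, 1↦0}  →  V:6 E:7  edges: 0-p->0 0-q->6 0-q->7 3-p->0 3-r->1 6-r->6 7-r->7
3. fire R1 via {0↦6, 1↦0}  →  V:5 E:5  edges: 0-p->0 0-q->7 3-p->0 3-r->1 7-r->7
4. fire R1 via {0↦7, 1↦0}  →  V:4 E:3  edges: 0-p->0 3-p->0 3-r->1
final graph: no rule applies after step 4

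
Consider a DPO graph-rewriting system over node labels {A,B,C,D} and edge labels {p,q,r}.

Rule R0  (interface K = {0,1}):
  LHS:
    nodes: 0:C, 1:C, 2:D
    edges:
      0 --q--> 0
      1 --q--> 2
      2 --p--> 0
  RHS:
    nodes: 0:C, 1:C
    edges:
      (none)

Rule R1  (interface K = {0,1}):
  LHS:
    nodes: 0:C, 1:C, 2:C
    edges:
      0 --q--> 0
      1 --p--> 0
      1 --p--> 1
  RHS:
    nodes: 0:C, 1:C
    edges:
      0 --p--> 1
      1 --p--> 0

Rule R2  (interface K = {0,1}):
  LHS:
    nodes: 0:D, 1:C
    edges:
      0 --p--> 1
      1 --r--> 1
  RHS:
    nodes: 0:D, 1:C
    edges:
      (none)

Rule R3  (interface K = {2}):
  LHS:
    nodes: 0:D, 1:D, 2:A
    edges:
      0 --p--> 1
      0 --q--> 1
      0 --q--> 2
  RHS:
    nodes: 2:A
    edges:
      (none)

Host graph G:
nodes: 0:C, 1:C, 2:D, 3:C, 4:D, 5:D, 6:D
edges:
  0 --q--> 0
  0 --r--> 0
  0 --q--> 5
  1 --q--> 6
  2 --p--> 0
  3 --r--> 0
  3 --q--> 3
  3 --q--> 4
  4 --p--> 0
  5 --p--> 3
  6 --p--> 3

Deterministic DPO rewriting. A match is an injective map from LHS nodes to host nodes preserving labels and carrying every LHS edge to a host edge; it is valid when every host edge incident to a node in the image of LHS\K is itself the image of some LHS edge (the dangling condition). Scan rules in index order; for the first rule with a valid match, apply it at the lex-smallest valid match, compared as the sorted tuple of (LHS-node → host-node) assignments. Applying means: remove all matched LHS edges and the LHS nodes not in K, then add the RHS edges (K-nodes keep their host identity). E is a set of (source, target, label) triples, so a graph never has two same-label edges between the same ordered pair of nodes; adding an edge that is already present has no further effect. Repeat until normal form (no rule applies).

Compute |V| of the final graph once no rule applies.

initial: |V|=7 |E|=11  E = 0-q->0 0-r->0 0-q->5 1-q->6 2-p->0 3-r->0 3-q->3 3-q->4 4-p->0 5-p->3 6-p->3
step 1: apply R0 at {0↦0, 1↦3, 2↦4}  → |V|=6 |E|=8  E = 0-r->0 0-q->5 1-q->6 2-p->0 3-r->0 3-q->3 5-p->3 6-p->3
step 2: apply R0 at {0↦3, 1↦0, 2↦5}  → |V|=5 |E|=5  E = 0-r->0 1-q->6 2-p->0 3-r->0 6-p->3
step 3: apply R2 at {0↦2, 1↦0}  → |V|=5 |E|=3  E = 1-q->6 3-r->0 6-p->3
halt: no rule applies after step 3
NF nodes: {0:C, 1:C, 2:D, 3:C, 6:D}

Answer: 5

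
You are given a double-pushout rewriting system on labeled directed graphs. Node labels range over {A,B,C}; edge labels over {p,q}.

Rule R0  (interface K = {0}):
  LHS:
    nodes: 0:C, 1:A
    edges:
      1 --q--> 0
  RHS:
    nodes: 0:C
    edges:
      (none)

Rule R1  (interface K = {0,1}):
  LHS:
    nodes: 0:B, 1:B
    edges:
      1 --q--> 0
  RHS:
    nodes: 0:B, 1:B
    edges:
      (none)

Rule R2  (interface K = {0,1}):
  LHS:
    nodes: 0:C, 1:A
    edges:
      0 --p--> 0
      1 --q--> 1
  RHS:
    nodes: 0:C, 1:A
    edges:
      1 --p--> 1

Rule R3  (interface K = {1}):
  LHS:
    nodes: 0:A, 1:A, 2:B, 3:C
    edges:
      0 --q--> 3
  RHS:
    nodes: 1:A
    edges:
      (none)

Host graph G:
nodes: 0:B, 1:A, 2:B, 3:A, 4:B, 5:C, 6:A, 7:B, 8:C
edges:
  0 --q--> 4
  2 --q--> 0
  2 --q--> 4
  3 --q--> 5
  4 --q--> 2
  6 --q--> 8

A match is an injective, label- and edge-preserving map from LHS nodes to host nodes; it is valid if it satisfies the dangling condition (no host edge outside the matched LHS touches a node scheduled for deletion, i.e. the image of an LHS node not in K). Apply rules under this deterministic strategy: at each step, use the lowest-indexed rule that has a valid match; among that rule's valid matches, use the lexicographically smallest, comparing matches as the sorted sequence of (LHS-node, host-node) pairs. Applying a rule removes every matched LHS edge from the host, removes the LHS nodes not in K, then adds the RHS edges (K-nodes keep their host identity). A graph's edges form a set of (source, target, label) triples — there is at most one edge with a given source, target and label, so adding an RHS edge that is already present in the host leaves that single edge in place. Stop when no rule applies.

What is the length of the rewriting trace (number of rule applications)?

Answer: 6

Rewrite trace:
initial: |V|=9 |E|=6  E = 0-q->4 2-q->0 2-q->4 3-q->5 4-q->2 6-q->8
step 1: apply R0 at {0↦5, 1↦3}  → |V|=8 |E|=5  E = 0-q->4 2-q->0 2-q->4 4-q->2 6-q->8
step 2: apply R0 at {0↦8, 1↦6}  → |V|=7 |E|=4  E = 0-q->4 2-q->0 2-q->4 4-q->2
step 3: apply R1 at {0↦0, 1↦2}  → |V|=7 |E|=3  E = 0-q->4 2-q->4 4-q->2
step 4: apply R1 at {0↦2, 1↦4}  → |V|=7 |E|=2  E = 0-q->4 2-q->4
step 5: apply R1 at {0↦4, 1↦0}  → |V|=7 |E|=1  E = 2-q->4
step 6: apply R1 at {0↦4, 1↦2}  → |V|=7 |E|=0  E = ∅
final graph: no rule applies after step 6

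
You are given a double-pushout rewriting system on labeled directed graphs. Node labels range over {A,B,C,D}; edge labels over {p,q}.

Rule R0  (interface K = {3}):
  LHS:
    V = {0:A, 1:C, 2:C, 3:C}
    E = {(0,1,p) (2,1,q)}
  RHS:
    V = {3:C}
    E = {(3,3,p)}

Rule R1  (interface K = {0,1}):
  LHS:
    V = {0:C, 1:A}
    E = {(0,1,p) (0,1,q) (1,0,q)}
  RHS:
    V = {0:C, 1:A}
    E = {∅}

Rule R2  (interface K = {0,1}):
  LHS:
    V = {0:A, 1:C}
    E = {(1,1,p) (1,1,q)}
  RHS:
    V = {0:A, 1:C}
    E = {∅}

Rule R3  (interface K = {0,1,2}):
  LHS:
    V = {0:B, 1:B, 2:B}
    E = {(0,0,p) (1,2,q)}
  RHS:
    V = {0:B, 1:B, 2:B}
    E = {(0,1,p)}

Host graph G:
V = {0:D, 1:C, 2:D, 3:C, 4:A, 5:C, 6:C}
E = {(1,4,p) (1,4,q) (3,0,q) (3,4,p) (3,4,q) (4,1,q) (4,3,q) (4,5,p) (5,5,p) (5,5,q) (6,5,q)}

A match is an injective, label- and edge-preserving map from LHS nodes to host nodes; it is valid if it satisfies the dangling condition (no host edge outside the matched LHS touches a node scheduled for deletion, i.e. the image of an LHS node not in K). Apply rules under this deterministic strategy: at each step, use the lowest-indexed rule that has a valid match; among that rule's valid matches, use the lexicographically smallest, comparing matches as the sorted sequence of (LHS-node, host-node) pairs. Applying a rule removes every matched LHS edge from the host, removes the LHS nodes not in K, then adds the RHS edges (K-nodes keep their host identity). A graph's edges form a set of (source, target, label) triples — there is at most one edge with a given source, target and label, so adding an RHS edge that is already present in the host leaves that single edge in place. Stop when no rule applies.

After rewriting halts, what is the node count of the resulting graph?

Answer: 4

Steps:
[0] host  ⇒  7 nodes, 11 edges  {1-p->4 1-q->4 3-q->0 3-p->4 3-q->4 4-q->1 4-q->3 4-p->5 5-p->5 5-q->5 6-q->5}
[1] R1 @ {0↦1, 1↦4}  ⇒  7 nodes, 8 edges  {3-q->0 3-p->4 3-q->4 4-q->3 4-p->5 5-p->5 5-q->5 6-q->5}
[2] R1 @ {0↦3, 1↦4}  ⇒  7 nodes, 5 edges  {3-q->0 4-p->5 5-p->5 5-q->5 6-q->5}
[3] R2 @ {0↦4, 1↦5}  ⇒  7 nodes, 3 edges  {3-q->0 4-p->5 6-q->5}
[4] R0 @ {0↦4, 1↦5, 2↦6, 3↦1}  ⇒  4 nodes, 2 edges  {1-p->1 3-q->0}
halt: no rule applies after step 4
NF nodes: {0:D, 1:C, 2:D, 3:C}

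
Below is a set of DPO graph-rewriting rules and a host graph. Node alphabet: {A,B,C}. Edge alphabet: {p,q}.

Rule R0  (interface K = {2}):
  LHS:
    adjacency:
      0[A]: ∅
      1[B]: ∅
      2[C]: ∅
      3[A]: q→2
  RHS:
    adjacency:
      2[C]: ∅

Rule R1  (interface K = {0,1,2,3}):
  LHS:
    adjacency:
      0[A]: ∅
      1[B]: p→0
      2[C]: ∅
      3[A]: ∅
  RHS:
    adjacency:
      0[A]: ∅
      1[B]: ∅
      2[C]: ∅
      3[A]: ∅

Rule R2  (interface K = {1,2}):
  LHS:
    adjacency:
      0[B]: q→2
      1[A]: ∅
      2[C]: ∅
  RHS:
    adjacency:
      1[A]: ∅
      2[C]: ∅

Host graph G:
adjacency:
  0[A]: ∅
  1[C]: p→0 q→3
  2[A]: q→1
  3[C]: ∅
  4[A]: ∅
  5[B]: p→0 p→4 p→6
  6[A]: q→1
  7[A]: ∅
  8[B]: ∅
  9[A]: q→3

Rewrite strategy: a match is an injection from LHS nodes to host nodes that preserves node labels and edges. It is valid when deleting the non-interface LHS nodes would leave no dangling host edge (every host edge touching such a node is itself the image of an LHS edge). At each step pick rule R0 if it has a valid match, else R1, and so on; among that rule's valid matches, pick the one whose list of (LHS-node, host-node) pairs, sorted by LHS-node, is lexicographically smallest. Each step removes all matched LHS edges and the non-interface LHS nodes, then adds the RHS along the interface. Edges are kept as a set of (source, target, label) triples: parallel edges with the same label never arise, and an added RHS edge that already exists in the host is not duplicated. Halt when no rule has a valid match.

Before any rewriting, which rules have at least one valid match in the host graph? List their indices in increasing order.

Answer: [R0,R1]

Steps:
R0: 2 valid matches — {0↦7, 1↦8, 2↦1, 3↦2}, {0↦7, 1↦8, 2↦3, 3↦9}
R1: 30 valid matches — {0↦0, 1↦5, 2↦1, 3↦2}, {0↦0, 1↦5, 2↦1, 3↦4}, {0↦0, 1↦5, 2↦1, 3↦6} (+27 more)
R2: no valid match — LHS pattern not found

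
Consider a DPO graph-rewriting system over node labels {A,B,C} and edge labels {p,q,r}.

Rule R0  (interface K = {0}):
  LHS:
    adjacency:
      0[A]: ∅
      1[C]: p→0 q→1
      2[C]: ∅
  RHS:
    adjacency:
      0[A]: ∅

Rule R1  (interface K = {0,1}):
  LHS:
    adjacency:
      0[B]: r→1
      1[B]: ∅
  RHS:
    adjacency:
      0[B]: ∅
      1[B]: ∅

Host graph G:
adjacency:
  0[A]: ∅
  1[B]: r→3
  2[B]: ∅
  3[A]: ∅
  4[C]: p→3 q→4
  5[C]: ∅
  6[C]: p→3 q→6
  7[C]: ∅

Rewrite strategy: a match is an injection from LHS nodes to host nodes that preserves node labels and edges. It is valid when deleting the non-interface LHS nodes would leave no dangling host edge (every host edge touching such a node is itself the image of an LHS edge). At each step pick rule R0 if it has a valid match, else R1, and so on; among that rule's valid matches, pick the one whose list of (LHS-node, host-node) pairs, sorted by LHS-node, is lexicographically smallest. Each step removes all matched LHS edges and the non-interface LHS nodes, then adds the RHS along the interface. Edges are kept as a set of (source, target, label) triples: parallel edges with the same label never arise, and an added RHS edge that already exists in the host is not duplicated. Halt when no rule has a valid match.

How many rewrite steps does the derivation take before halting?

Answer: 2

Rewrite trace:
[0] host  ⇒  8 nodes, 5 edges  {1-r->3 4-p->3 4-q->4 6-p->3 6-q->6}
[1] R0 @ {0↦3, 1↦4, 2↦5}  ⇒  6 nodes, 3 edges  {1-r->3 6-p->3 6-q->6}
[2] R0 @ {0↦3, 1↦6, 2↦7}  ⇒  4 nodes, 1 edges  {1-r->3}
normal form: no rule applies after step 2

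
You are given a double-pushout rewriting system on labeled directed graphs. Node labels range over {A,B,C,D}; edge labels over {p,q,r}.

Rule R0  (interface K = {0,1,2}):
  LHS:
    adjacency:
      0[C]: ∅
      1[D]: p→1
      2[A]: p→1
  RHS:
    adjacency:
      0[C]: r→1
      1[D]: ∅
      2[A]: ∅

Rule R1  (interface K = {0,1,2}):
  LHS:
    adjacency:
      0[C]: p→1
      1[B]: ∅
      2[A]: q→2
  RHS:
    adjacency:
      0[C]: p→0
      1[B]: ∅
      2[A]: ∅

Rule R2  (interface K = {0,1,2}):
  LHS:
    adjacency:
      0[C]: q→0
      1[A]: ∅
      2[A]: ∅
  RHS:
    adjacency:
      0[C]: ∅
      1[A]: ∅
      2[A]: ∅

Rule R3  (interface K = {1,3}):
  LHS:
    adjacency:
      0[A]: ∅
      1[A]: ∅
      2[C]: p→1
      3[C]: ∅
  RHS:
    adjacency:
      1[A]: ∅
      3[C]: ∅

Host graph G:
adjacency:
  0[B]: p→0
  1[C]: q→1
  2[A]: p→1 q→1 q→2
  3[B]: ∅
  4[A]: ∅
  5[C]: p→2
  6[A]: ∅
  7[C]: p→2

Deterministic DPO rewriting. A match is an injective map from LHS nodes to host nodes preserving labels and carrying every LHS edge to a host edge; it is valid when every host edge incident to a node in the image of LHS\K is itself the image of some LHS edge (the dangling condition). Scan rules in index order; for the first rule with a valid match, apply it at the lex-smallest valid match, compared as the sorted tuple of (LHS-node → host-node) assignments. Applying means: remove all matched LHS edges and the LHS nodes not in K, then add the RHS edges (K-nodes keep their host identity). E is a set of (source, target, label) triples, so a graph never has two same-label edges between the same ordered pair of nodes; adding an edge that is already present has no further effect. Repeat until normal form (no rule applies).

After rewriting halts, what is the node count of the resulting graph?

Answer: 4

Derivation:
[0] host  ⇒  8 nodes, 7 edges  {0-p->0 1-q->1 2-p->1 2-q->1 2-q->2 5-p->2 7-p->2}
[1] R2 @ {0↦1, 1↦2, 2↦4}  ⇒  8 nodes, 6 edges  {0-p->0 2-p->1 2-q->1 2-q->2 5-p->2 7-p->2}
[2] R3 @ {0↦4, 1↦2, 2↦5, 3↦1}  ⇒  6 nodes, 5 edges  {0-p->0 2-p->1 2-q->1 2-q->2 7-p->2}
[3] R3 @ {0↦6, 1↦2, 2↦7, 3↦1}  ⇒  4 nodes, 4 edges  {0-p->0 2-p->1 2-q->1 2-q->2}
normal form: no rule applies after step 3
NF nodes: {0:B, 1:C, 2:A, 3:B}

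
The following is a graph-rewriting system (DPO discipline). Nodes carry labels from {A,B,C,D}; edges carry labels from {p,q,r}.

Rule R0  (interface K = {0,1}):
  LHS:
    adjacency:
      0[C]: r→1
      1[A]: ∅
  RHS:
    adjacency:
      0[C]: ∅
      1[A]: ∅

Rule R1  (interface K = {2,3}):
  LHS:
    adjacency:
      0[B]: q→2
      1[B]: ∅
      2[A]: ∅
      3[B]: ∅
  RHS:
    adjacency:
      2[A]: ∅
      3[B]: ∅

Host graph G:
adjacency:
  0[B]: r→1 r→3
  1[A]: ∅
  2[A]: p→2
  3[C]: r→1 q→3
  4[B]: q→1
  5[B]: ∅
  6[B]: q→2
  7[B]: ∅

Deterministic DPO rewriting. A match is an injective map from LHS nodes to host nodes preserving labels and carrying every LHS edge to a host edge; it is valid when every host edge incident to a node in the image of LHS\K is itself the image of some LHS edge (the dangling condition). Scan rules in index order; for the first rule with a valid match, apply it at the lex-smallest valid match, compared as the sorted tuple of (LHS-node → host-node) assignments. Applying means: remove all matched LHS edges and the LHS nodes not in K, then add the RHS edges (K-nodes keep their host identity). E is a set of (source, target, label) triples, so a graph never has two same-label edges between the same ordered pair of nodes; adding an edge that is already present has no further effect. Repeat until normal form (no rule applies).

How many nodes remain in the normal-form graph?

start.  V:8 E:7  edges: 0-r->1 0-r->3 2-p->2 3-r->1 3-q->3 4-q->1 6-q->2
1. fire R0 via {0↦3, 1↦1}  →  V:8 E:6  edges: 0-r->1 0-r->3 2-p->2 3-q->3 4-q->1 6-q->2
2. fire R1 via {0↦4, 1↦5, 2↦1, 3↦0}  →  V:6 E:5  edges: 0-r->1 0-r->3 2-p->2 3-q->3 6-q->2
3. fire R1 via {0↦6, 1↦7, 2↦2, 3↦0}  →  V:4 E:4  edges: 0-r->1 0-r->3 2-p->2 3-q->3
final graph: no rule applies after step 3
NF nodes: {0:B, 1:A, 2:A, 3:C}

Answer: 4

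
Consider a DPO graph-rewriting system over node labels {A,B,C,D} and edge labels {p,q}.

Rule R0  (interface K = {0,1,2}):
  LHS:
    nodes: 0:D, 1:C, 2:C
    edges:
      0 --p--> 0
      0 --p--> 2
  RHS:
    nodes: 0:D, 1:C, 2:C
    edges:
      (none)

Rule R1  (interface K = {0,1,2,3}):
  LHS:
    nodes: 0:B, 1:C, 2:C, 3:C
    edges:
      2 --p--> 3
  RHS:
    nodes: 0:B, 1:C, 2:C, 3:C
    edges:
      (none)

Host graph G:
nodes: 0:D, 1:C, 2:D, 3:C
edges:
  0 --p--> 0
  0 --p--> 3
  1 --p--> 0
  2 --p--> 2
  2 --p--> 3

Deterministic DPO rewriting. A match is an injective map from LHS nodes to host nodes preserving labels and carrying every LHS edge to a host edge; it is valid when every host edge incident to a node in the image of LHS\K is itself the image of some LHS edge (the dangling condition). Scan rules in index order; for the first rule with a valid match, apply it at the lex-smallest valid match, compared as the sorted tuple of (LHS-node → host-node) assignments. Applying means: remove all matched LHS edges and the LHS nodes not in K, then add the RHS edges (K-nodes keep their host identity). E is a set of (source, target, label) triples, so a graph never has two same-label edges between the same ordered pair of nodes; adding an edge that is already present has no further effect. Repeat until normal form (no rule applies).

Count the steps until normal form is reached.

Answer: 2

Steps:
initial: |V|=4 |E|=5  E = 0-p->0 0-p->3 1-p->0 2-p->2 2-p->3
step 1: apply R0 at {0↦0, 1↦1, 2↦3}  → |V|=4 |E|=3  E = 1-p->0 2-p->2 2-p->3
step 2: apply R0 at {0↦2, 1↦1, 2↦3}  → |V|=4 |E|=1  E = 1-p->0
halt: no rule applies after step 2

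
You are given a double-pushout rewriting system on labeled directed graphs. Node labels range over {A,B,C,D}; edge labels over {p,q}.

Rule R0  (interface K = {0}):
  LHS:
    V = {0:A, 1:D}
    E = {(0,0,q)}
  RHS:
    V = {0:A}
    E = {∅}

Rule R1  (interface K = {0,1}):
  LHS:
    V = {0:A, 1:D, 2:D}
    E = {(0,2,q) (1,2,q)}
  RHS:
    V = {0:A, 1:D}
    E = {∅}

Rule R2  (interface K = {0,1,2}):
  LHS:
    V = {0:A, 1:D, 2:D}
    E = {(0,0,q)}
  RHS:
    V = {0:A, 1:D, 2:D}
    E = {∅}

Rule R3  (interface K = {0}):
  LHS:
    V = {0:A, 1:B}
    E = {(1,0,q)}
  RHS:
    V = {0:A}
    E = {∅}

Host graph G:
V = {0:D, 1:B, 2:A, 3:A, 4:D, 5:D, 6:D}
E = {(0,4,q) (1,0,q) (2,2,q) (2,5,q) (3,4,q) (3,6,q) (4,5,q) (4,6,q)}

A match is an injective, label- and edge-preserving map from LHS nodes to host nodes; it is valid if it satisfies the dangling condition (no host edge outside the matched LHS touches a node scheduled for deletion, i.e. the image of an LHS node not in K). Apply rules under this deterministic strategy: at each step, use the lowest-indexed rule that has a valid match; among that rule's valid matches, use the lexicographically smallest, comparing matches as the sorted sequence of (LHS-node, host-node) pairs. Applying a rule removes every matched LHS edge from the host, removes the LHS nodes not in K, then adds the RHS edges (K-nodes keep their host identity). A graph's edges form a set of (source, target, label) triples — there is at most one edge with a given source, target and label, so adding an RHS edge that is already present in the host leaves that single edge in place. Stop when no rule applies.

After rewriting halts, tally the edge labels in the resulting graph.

Answer: q:2

Steps:
[0] host  ⇒  7 nodes, 8 edges  {0-q->4 1-q->0 2-q->2 2-q->5 3-q->4 3-q->6 4-q->5 4-q->6}
[1] R1 @ {0↦2, 1↦4, 2↦5}  ⇒  6 nodes, 6 edges  {0-q->4 1-q->0 2-q->2 3-q->4 3-q->6 4-q->6}
[2] R1 @ {0↦3, 1↦4, 2↦6}  ⇒  5 nodes, 4 edges  {0-q->4 1-q->0 2-q->2 3-q->4}
[3] R1 @ {0↦3, 1↦0, 2↦4}  ⇒  4 nodes, 2 edges  {1-q->0 2-q->2}
final graph: no rule applies after step 3
NF edges: [(1, 0, 'q'), (2, 2, 'q')]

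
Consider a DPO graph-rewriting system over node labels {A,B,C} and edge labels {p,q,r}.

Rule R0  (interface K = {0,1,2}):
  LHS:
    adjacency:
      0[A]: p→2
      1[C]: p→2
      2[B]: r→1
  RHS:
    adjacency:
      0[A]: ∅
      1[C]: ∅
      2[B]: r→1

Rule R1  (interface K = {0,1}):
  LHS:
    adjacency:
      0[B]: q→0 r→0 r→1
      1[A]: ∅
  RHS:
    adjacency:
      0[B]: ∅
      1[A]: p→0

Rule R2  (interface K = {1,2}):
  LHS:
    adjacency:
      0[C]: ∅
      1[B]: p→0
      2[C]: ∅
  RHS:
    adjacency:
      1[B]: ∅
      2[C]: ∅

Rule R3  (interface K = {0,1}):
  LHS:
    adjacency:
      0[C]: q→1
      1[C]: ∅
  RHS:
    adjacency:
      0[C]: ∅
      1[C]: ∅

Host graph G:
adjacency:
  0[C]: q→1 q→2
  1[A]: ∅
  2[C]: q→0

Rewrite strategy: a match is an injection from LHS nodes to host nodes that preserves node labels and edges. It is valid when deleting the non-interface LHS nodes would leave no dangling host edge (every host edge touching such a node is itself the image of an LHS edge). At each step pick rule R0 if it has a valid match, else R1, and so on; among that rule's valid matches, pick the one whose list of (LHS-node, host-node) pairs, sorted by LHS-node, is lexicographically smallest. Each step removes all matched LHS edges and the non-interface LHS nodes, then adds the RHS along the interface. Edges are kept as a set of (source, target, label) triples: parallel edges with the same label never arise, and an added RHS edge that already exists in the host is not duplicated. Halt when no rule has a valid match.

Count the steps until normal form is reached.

Answer: 2

Rewrite trace:
start.  V:3 E:3  edges: 0-q->1 0-q->2 2-q->0
1. fire R3 via {0↦0, 1↦2}  →  V:3 E:2  edges: 0-q->1 2-q->0
2. fire R3 via {0↦2, 1↦0}  →  V:3 E:1  edges: 0-q->1
final graph: no rule applies after step 2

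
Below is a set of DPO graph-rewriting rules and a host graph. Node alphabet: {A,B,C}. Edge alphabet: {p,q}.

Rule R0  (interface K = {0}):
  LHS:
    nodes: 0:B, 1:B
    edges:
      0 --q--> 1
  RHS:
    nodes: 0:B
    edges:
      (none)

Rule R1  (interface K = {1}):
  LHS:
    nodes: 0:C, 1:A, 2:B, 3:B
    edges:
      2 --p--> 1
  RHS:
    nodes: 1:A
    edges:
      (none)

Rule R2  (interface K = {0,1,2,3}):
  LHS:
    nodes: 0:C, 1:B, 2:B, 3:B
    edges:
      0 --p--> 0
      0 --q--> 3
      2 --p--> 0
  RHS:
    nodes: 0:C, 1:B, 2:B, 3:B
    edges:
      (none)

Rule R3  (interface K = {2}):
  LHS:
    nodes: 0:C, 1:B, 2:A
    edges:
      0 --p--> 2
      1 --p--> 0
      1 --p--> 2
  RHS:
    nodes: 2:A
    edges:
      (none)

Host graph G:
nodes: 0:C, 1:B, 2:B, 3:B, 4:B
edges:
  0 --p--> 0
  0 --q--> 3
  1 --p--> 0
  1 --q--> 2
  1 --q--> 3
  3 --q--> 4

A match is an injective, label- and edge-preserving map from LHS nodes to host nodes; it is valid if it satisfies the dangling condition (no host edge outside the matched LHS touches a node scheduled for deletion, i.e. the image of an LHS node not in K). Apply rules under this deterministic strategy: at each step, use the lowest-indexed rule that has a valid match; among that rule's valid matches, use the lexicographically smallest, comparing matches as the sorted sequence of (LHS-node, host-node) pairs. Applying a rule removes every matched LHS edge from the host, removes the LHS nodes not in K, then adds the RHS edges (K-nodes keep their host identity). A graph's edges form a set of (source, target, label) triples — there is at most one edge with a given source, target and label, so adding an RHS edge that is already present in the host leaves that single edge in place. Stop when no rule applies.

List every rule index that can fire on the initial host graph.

R0: 2 valid matches — {0↦1, 1↦2}, {0↦3, 1↦4}
R1: no valid match — LHS pattern not found
R2: 2 valid matches — {0↦0, 1↦2, 2↦1, 3↦3}, {0↦0, 1↦4, 2↦1, 3↦3}
R3: no valid match — LHS pattern not found

Answer: [R0,R2]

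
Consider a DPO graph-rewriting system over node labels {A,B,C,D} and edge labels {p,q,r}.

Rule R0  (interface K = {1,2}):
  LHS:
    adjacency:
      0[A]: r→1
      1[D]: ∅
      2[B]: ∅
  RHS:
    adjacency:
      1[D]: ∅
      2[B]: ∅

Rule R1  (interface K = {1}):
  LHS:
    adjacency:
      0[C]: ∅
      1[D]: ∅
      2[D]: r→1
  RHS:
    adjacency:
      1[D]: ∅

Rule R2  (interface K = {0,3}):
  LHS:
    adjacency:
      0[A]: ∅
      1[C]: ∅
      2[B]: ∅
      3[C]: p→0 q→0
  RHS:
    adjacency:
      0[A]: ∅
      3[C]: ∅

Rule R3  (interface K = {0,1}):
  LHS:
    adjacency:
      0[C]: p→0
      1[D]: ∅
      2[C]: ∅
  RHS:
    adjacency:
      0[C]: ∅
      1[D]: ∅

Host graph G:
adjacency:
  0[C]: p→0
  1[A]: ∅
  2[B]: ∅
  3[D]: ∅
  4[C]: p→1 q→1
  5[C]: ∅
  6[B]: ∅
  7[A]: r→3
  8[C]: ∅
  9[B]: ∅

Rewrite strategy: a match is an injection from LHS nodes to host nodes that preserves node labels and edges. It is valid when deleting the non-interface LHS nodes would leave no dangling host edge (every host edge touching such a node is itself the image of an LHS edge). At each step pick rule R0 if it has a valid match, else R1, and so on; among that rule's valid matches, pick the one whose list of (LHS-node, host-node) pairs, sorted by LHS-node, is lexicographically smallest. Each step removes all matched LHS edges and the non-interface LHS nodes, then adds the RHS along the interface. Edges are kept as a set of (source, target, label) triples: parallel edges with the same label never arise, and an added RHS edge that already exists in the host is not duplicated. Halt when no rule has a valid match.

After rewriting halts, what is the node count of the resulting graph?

Answer: 6

Rewrite trace:
start.  V:10 E:4  edges: 0-p->0 4-p->1 4-q->1 7-r->3
1. fire R0 via {0↦7, 1↦3, 2↦2}  →  V:9 E:3  edges: 0-p->0 4-p->1 4-q->1
2. fire R2 via {0↦1, 1↦5, 2↦2, 3↦4}  →  V:7 E:1  edges: 0-p->0
3. fire R3 via {0↦0, 1↦3, 2↦4}  →  V:6 E:0  edges: ∅
halt: no rule applies after step 3
NF nodes: {0:C, 1:A, 3:D, 6:B, 8:C, 9:B}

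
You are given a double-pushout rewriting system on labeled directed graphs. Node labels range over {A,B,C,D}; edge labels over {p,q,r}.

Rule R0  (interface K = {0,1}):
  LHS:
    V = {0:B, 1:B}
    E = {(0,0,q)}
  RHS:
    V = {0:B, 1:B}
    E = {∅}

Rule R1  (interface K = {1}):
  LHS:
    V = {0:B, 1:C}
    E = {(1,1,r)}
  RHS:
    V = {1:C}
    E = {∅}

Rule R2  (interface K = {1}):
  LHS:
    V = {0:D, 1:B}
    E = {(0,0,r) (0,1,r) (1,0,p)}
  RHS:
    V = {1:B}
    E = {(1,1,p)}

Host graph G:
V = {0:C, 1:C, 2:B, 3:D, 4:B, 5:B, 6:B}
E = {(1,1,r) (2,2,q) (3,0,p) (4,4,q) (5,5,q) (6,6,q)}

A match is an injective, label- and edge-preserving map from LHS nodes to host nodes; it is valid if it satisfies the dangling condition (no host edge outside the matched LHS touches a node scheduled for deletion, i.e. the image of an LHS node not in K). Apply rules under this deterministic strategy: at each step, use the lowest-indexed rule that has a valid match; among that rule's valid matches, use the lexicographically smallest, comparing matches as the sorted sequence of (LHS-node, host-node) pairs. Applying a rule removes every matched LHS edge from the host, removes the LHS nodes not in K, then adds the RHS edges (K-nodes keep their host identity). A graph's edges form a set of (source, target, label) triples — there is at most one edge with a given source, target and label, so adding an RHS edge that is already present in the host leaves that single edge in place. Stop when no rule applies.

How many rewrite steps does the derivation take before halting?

initial: |V|=7 |E|=6  E = 1-r->1 2-q->2 3-p->0 4-q->4 5-q->5 6-q->6
step 1: apply R0 at {0↦2, 1↦4}  → |V|=7 |E|=5  E = 1-r->1 3-p->0 4-q->4 5-q->5 6-q->6
step 2: apply R0 at {0↦4, 1↦2}  → |V|=7 |E|=4  E = 1-r->1 3-p->0 5-q->5 6-q->6
step 3: apply R0 at {0↦5, 1↦2}  → |V|=7 |E|=3  E = 1-r->1 3-p->0 6-q->6
step 4: apply R0 at {0↦6, 1↦2}  → |V|=7 |E|=2  E = 1-r->1 3-p->0
step 5: apply R1 at {0↦2, 1↦1}  → |V|=6 |E|=1  E = 3-p->0
final graph: no rule applies after step 5

Answer: 5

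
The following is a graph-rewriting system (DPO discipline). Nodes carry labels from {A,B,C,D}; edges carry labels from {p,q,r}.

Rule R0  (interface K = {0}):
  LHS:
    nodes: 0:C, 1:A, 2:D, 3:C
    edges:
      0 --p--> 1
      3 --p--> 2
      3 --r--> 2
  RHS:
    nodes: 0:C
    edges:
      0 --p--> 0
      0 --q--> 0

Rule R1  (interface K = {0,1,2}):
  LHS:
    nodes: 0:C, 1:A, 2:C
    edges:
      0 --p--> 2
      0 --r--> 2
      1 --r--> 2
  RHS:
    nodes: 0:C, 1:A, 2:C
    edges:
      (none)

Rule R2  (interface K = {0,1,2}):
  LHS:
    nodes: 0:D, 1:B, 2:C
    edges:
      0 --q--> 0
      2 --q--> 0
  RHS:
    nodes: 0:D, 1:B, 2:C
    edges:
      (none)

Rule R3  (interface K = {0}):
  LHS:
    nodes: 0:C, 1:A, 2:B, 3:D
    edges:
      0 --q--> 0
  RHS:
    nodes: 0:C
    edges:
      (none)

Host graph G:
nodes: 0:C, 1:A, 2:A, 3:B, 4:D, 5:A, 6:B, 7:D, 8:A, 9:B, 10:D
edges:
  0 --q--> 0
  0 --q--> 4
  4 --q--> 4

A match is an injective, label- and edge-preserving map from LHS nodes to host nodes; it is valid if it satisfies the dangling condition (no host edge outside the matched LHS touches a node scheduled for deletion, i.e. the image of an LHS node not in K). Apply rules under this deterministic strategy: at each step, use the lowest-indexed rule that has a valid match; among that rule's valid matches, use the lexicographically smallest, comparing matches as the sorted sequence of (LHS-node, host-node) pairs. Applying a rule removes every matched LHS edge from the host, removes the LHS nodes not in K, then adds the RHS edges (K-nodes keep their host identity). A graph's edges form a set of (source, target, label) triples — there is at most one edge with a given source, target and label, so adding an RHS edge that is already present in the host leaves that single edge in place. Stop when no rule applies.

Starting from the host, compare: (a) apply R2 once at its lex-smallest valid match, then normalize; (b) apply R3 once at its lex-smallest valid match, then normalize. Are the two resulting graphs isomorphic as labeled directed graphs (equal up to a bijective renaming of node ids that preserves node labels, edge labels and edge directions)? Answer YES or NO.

branch R2-first: apply at {0↦4, 1↦3, 2↦0} → |E|=1, then 1 more step(s) → NF |V|=8 |E|=0 V={0:C, 2:A, 5:A, 6:B, 7:D, 8:A, 9:B, 10:D} E=∅
branch R3-first: apply at {0↦0, 1↦1, 2↦3, 3↦7} → |E|=2, then 1 more step(s) → NF |V|=8 |E|=0 V={0:C, 2:A, 4:D, 5:A, 6:B, 8:A, 9:B, 10:D} E=∅
graphs isomorphic (equal up to label-preserving node renaming)

Answer: YES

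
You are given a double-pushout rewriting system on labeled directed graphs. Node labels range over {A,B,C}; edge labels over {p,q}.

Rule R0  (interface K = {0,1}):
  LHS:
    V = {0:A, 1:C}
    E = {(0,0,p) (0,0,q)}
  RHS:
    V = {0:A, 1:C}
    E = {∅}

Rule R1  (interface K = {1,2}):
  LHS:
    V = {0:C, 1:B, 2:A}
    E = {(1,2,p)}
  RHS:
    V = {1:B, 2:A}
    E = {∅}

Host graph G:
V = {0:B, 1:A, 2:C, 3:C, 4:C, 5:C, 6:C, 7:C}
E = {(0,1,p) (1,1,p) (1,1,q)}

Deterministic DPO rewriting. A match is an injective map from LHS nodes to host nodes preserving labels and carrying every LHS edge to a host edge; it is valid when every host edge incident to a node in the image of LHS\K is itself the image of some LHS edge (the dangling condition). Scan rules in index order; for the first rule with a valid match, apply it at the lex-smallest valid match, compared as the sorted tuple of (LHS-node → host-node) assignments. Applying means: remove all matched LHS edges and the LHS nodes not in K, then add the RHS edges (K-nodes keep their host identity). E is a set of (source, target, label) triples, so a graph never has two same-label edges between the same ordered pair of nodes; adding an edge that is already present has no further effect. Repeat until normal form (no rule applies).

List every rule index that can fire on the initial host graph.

R0: 6 valid matches — {0↦1, 1↦2}, {0↦1, 1↦3}, {0↦1, 1↦4} (+3 more)
R1: 6 valid matches — {0↦2, 1↦0, 2↦1}, {0↦3, 1↦0, 2↦1}, {0↦4, 1↦0, 2↦1} (+3 more)

Answer: [R0,R1]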